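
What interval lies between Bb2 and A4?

major fourteenth

B to A spans seven letter names (B-C-D-E-F-G-A), plus an octave: a fourteenth.
Bb2 to A4 is 23 semitones, matching the major fourteenth exactly, so the quality is major.
(Equivalently, a compound major seventh: a major seventh plus an octave.)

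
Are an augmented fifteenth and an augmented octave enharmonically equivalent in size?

An augmented fifteenth spans 25 semitones; an augmented octave spans 13 semitones. They differ by 12.

No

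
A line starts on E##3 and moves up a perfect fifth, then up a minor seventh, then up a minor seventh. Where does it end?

E##3 up a perfect fifth → B##3 (7 semitones).
Up a minor seventh from B##3: A##4 (10 semitones up).
A##4 up a minor seventh → G##5 (10 semitones).

G##5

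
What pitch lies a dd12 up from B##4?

The twelfth's letter: B up five letter names plus an octave → F.
A doubly diminished twelfth is 17 semitones; 17 semitones up from B##4 gives F#6.

F#6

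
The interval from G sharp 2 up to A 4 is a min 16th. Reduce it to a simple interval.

m2

Each octave removed subtracts seven from the number: 16 − 14 = 2.
So a minor sixteenth is 2 octaves plus a minor second. The quality is unchanged.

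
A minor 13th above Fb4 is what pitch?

Six letters up from F (plus an octave) reaches D.
A minor thirteenth spans 20 semitones, so from Fb4 the target pitch is Dbb6.

Dbb6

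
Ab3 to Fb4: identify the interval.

m6

A to F spans six letter names (A-B-C-D-E-F) — that makes it a sixth of some quality.
At 8 semitones, Ab3→Fb4 falls one short of a major sixth: minor.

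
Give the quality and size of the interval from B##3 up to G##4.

minor sixth

B to G spans six letter names (B-C-D-E-F-G) — that makes it a sixth of some quality.
B##3 to G##4 is 8 semitones, a half step short of the major sixth (9), so this is minor.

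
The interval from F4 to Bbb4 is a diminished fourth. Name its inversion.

augmented fifth

The rule of nine gives the new number: 9 − 4 = 5, so a fourth becomes a fifth.
Quality inverts too: diminished becomes augmented. That makes the inversion an augmented fifth.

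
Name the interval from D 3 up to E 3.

D to E spans two letter names (D-E), so the interval is some kind of second.
The major second spans 2 semitones, and D3 to E3 is exactly 2 semitones — so this is a major second.

major 2nd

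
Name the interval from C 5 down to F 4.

P5

Descending from C5 to F4 is the same interval as ascending F4 to C5.
F to C spans five letter names (F-G-A-B-C), so the interval is some kind of fifth.
Counting semitones, F4→C5 is 7, which is the perfect fifth.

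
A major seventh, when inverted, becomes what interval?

Inverted interval numbers add to nine, so a seventh pairs with a second (7 + 2 = 9).
Quality inverts too: major becomes minor. That makes the inversion a minor second.

minor second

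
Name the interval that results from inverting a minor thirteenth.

major third

First reduce the compound minor thirteenth to its simple form, a minor sixth.
Interval numbers invert to sum to nine: 6 + 3 = 9, so a sixth inverts to a third.
Quality inverts too: minor becomes major. That makes the inversion a major third.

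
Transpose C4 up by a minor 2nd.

Counting two letter names up from C lands on D.
A minor second is 1 semitone; 1 semitone up from C4 gives Db4.

Db4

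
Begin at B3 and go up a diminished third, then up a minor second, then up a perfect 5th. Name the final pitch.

Up a diminished third from B3: Db4 (2 semitones up).
A minor second up from Db4 is Ebb4.
A perfect fifth up from Ebb4 is Bbb4.

Bbb4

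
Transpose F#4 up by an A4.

The fourth takes the letter from F up to B.
An augmented fourth spans 6 semitones, so from F#4 the target pitch is B#4.

B#4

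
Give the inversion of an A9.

d7

First reduce the compound augmented ninth to its simple form, an augmented second.
Interval numbers invert to sum to nine: 2 + 7 = 9, so a second inverts to a seventh.
The quality also flips — augmented becomes diminished — giving a diminished seventh.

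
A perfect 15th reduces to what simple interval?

perfect 8th

Subtracting seven from the interval number removes an octave: 15 − 7 = 8.
Quality carries through unchanged, so the simple form is a perfect octave.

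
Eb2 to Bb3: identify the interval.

E to B spans five letter names (E-F-G-A-B), plus an octave, so the interval is some kind of twelfth.
Eb2 to Bb3 is 19 semitones, matching the perfect twelfth exactly, so the quality is perfect.
(Equivalently, a compound perfect fifth: a perfect fifth plus an octave.)

P12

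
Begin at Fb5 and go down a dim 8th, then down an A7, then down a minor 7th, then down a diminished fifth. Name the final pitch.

Db2

A diminished octave down from Fb5 is F4.
F4 down an augmented seventh → Gbb3 (12 semitones).
Gbb3 down a minor seventh → Abb2 (10 semitones).
Down a diminished fifth from Abb2: Db2 (6 semitones down).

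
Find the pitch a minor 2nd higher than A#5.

B5

Two letter names up from A: B.
A minor second spans 1 semitone, so from A#5 the target pitch is B5.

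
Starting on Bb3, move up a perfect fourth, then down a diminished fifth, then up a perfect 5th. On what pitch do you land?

Up a perfect fourth from Bb3: Eb4 (5 semitones up).
A diminished fifth down from Eb4 is A3.
A3 up a perfect fifth → E4 (7 semitones).

E4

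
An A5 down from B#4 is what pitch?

E4

Five letter names down from B: E.
Moving 8 semitones down from B#4 (the size of an augmented fifth) reaches E4.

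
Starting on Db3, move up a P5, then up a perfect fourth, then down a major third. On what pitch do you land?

Bbb3

Up a perfect fifth from Db3: Ab3 (7 semitones up).
Up a perfect fourth from Ab3: Db4 (5 semitones up).
Db4 down a major third → Bbb3 (4 semitones).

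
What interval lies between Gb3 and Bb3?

major 3rd

G to B spans three letter names (G-A-B), so the interval is some kind of third.
Counting semitones, Gb3→Bb3 is 4, which is the major third.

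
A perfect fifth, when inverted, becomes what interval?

The rule of nine gives the new number: 9 − 5 = 4, so a fifth becomes a fourth.
The quality also flips — perfect stays perfect — giving a perfect fourth.

P4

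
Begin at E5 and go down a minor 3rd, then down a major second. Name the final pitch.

A minor third down from E5 is C#5.
C#5 down a major second → B4 (2 semitones).

B4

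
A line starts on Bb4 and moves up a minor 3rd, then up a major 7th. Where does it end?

A minor third up from Bb4 is Db5.
A major seventh up from Db5 is C6.

C6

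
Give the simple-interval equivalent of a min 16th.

m2

Take out 2 octaves (14 from the number): 16 − 14 = 2.
So a minor sixteenth is 2 octaves plus a minor second. The quality is unchanged.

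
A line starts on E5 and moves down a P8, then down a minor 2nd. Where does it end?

Down a perfect octave from E5: E4 (12 semitones down).
E4 down a minor second → D#4 (1 semitone).

D#4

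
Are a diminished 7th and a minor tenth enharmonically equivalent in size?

No

9 semitones (diminished seventh) vs 15 semitones (minor tenth): not equal.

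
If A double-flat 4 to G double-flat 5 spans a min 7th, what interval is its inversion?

Inverted interval numbers add to nine, so a seventh pairs with a second (7 + 2 = 9).
Quality inverts too: minor becomes major. That makes the inversion a major second.

major 2nd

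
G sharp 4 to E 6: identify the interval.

m13

G to E spans six letter names (G-A-B-C-D-E), plus an octave — that makes it a thirteenth of some quality.
At 20 semitones, G#4→E6 falls one short of a major thirteenth: minor.
(Equivalently, a compound minor sixth: a minor sixth plus an octave.)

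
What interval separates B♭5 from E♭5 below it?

P5

Descending from Bb5 to Eb5 is the same interval as ascending Eb5 to Bb5.
E to B spans five letter names (E-F-G-A-B): a fifth.
Eb5 to Bb5 is 7 semitones, matching the perfect fifth exactly, so the quality is perfect.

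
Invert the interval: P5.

Inverted interval numbers add to nine, so a fifth pairs with a fourth (5 + 4 = 9).
Quality inverts too: perfect stays perfect. That makes the inversion a perfect fourth.

P4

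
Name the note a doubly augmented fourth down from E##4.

B3

Four letter names down from E: B.
A doubly augmented fourth spans 7 semitones, so from E##4 the target pitch is B3.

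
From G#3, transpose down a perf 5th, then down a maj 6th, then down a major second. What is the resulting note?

D2

Down a perfect fifth from G#3: C#3 (7 semitones down).
C#3 down a major sixth → E2 (9 semitones).
E2 down a major second → D2 (2 semitones).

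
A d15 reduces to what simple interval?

Take out an octave (7 from the number): 15 − 7 = 8.
So a diminished fifteenth is an octave plus a diminished octave. The quality is unchanged.

diminished 8th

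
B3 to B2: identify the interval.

Descending from B3 to B2 is the same interval as ascending B2 to B3.
B to B is the same letter name, plus an octave, so the interval is some kind of octave.
The perfect octave spans 12 semitones, and B2 to B3 is exactly 12 semitones — so this is a perfect octave.

P8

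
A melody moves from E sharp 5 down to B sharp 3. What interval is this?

Descending from E#5 to B#3 is the same interval as ascending B#3 to E#5.
B to E spans four letter names (B-C-D-E), plus an octave — that makes it an eleventh of some quality.
B#3 to E#5 is 17 semitones, matching the perfect eleventh exactly, so the quality is perfect.
(Equivalently, a compound perfect fourth: a perfect fourth plus an octave.)

perfect eleventh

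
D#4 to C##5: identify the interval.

D to C spans seven letter names (D-E-F-G-A-B-C) — that makes it a seventh of some quality.
The major seventh spans 11 semitones, and D#4 to C##5 is exactly 11 semitones — so this is a major seventh.

major 7th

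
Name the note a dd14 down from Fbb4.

G2

The fourteenth's letter: F down seven letter names plus an octave → G.
Moving 20 semitones down from Fbb4 (the size of a doubly diminished fourteenth) reaches G2.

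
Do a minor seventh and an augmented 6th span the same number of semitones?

A minor seventh = 10 semitones = an augmented sixth; enharmonically equal.

Yes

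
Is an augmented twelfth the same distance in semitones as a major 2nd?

20 semitones (augmented twelfth) vs 2 semitones (major second): not equal.

No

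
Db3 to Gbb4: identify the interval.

D to G spans four letter names (D-E-F-G), plus an octave — that makes it an eleventh of some quality.
The perfect eleventh is 17 semitones; here we have 16, one semitone narrower: diminished.
(Equivalently, a compound diminished fourth: a diminished fourth plus an octave.)

diminished 11th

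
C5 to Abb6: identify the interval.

d13

C to A spans six letter names (C-D-E-F-G-A), plus an octave: a thirteenth.
A major thirteenth would be 21 semitones; C5 to Abb6 is 19, two semitones narrower, so the interval is diminished.
(Equivalently, a compound diminished sixth: a diminished sixth plus an octave.)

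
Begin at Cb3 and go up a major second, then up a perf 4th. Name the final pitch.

A major second up from Cb3 is Db3.
A perfect fourth up from Db3 is Gb3.

Gb3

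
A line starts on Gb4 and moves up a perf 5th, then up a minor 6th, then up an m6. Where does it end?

Up a perfect fifth from Gb4: Db5 (7 semitones up).
A minor sixth up from Db5 is Bbb5.
A minor sixth up from Bbb5 is Gbb6.

Gbb6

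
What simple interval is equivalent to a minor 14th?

Take out an octave (7 from the number): 14 − 7 = 7.
That makes a minor fourteenth a compound minor seventh — an octave plus a minor seventh.

minor seventh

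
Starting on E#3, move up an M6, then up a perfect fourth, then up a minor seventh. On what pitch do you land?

Up a major sixth from E#3: C##4 (9 semitones up).
Up a perfect fourth from C##4: F##4 (5 semitones up).
A minor seventh up from F##4 is E#5.

E#5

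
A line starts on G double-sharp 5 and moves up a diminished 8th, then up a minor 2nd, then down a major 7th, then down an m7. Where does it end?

C 5

G##5 up a diminished octave → G#6 (11 semitones).
G#6 up a minor second → A6 (1 semitone).
A major seventh down from A6 is Bb5.
A minor seventh down from Bb5 is C5.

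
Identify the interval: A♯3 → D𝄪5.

augmented eleventh

A to D spans four letter names (A-B-C-D), plus an octave — that makes it an eleventh of some quality.
A#3 to D##5 spans 18 semitones — one semitone wider than the perfect eleventh (17) — giving an augmented eleventh.
(Equivalently, a compound augmented fourth: an augmented fourth plus an octave.)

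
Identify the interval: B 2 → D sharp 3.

B to D spans three letter names (B-C-D) — that makes it a third of some quality.
B2 to D#3 is 4 semitones, matching the major third exactly, so the quality is major.

M3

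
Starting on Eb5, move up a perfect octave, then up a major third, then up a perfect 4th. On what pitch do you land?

C7

Up a perfect octave from Eb5: Eb6 (12 semitones up).
A major third up from Eb6 is G6.
Up a perfect fourth from G6: C7 (5 semitones up).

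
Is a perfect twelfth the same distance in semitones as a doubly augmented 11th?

A perfect twelfth = 19 semitones = a doubly augmented eleventh; enharmonically equal.

Yes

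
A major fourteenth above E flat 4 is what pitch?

D 6

Counting seven letter names plus an octave up from E lands on D.
Moving 23 semitones up from Eb4 (the size of a major fourteenth) reaches D6.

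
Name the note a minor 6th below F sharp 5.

A sharp 4

The sixth takes the letter from F down to A.
A minor sixth spans 8 semitones, so from F#5 the target pitch is A#4.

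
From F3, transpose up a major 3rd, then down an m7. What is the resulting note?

B2

A major third up from F3 is A3.
Down a minor seventh from A3: B2 (10 semitones down).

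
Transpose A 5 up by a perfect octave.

The letter stays A (same as the start), shifted an octave up.
A perfect octave spans 12 semitones, so from A5 the target pitch is A6.

A 6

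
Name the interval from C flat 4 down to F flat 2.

perfect twelfth

Descending from Cb4 to Fb2 is the same interval as ascending Fb2 to Cb4.
F to C spans five letter names (F-G-A-B-C), plus an octave, so the interval is some kind of twelfth.
Counting semitones, Fb2→Cb4 is 19, which is the perfect twelfth.
(Equivalently, a compound perfect fifth: a perfect fifth plus an octave.)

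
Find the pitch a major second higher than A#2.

Counting two letter names up from A lands on B.
A major second is 2 semitones; 2 semitones up from A#2 gives B#2.

B#2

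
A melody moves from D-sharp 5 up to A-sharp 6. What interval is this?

D to A spans five letter names (D-E-F-G-A), plus an octave: a twelfth.
D#5 to A#6 is 19 semitones, matching the perfect twelfth exactly, so the quality is perfect.
(Equivalently, a compound perfect fifth: a perfect fifth plus an octave.)

perfect twelfth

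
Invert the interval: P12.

First reduce the compound perfect twelfth to its simple form, a perfect fifth.
The rule of nine gives the new number: 9 − 5 = 4, so a fifth becomes a fourth.
And perfect stays perfect under inversion, so we get a perfect fourth.

perfect fourth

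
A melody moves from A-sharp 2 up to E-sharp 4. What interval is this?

perfect twelfth

A to E spans five letter names (A-B-C-D-E), plus an octave — that makes it a twelfth of some quality.
Counting semitones, A#2→E#4 is 19, which is the perfect twelfth.
(Equivalently, a compound perfect fifth: a perfect fifth plus an octave.)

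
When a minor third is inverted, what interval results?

M6

The rule of nine gives the new number: 9 − 3 = 6, so a third becomes a sixth.
The quality also flips — minor becomes major — giving a major sixth.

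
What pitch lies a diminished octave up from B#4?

B5

For an octave the letter name doesn't change: still B, an octave up.
A diminished octave spans 11 semitones, so from B#4 the target pitch is B5.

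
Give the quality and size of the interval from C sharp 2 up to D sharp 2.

major second

C to D spans two letter names (C-D) — that makes it a second of some quality.
The major second spans 2 semitones, and C#2 to D#2 is exactly 2 semitones — so this is a major second.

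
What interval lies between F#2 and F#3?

F to F is the same letter name, plus an octave: an octave.
F#2 to F#3 is 12 semitones, matching the perfect octave exactly, so the quality is perfect.

perfect octave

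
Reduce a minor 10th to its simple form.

m3

Take out an octave (7 from the number): 10 − 7 = 3.
Quality carries through unchanged, so the simple form is a minor third.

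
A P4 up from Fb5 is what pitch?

The fourth takes the letter from F up to B.
Moving 5 semitones up from Fb5 (the size of a perfect fourth) reaches Bbb5.

Bbb5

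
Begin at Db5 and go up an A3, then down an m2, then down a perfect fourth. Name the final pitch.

An augmented third up from Db5 is F#5.
F#5 down a minor second → E#5 (1 semitone).
A perfect fourth down from E#5 is B#4.

B#4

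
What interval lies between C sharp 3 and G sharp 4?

C to G spans five letter names (C-D-E-F-G), plus an octave, so the interval is some kind of twelfth.
The perfect twelfth spans 19 semitones, and C#3 to G#4 is exactly 19 semitones — so this is a perfect twelfth.
(Equivalently, a compound perfect fifth: a perfect fifth plus an octave.)

perfect twelfth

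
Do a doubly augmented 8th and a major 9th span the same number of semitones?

Yes

A doubly augmented octave = 14 semitones = a major ninth; enharmonically equal.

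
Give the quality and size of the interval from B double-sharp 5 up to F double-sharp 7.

diminished twelfth

B to F spans five letter names (B-C-D-E-F), plus an octave: a twelfth.
The perfect twelfth is 19 semitones; here we have 18, one semitone narrower: diminished.
(Equivalently, a compound diminished fifth: a diminished fifth plus an octave.)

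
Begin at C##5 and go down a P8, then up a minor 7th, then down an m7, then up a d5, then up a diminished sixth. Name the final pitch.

Down a perfect octave from C##5: C##4 (12 semitones down).
A minor seventh up from C##4 is B#4.
A minor seventh down from B#4 is C##4.
Up a diminished fifth from C##4: G#4 (6 semitones up).
G#4 up a diminished sixth → Eb5 (7 semitones).

Eb5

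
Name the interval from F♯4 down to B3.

Descending from F#4 to B3 is the same interval as ascending B3 to F#4.
B to F spans five letter names (B-C-D-E-F), so the interval is some kind of fifth.
B3 to F#4 is 7 semitones, matching the perfect fifth exactly, so the quality is perfect.

perfect fifth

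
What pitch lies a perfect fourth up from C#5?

F#5

The fourth takes the letter from C up to F.
Moving 5 semitones up from C#5 (the size of a perfect fourth) reaches F#5.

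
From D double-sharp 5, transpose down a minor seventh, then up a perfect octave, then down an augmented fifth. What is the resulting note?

A sharp 4

D##5 down a minor seventh → E##4 (10 semitones).
A perfect octave up from E##4 is E##5.
E##5 down an augmented fifth → A#4 (8 semitones).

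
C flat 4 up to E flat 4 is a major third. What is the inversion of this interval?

minor sixth

Interval numbers invert to sum to nine: 3 + 6 = 9, so a third inverts to a sixth.
Quality inverts too: major becomes minor. That makes the inversion a minor sixth.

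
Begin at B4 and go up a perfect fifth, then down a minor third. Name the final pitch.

Up a perfect fifth from B4: F#5 (7 semitones up).
A minor third down from F#5 is D#5.

D#5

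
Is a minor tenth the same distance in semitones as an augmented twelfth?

15 semitones (minor tenth) vs 20 semitones (augmented twelfth): not equal.

No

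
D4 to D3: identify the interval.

P8

Descending from D4 to D3 is the same interval as ascending D3 to D4.
D to D is the same letter name, plus an octave — that makes it an octave of some quality.
Counting semitones, D3→D4 is 12, which is the perfect octave.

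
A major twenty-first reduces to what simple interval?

major seventh

Each octave removed subtracts seven from the number: 21 − 14 = 7.
So a major twenty-first is 2 octaves plus a major seventh. The quality is unchanged.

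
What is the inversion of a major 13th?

minor third

First reduce the compound major thirteenth to its simple form, a major sixth.
The rule of nine gives the new number: 9 − 6 = 3, so a sixth becomes a third.
Quality inverts too: major becomes minor. That makes the inversion a minor third.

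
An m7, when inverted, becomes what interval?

The rule of nine gives the new number: 9 − 7 = 2, so a seventh becomes a second.
The quality also flips — minor becomes major — giving a major second.

M2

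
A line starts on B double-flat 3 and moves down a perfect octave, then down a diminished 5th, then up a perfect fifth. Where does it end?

A perfect octave down from Bbb3 is Bbb2.
Down a diminished fifth from Bbb2: Eb2 (6 semitones down).
Up a perfect fifth from Eb2: Bb2 (7 semitones up).

B flat 2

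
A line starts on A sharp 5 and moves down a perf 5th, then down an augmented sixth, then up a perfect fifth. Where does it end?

C 5

Down a perfect fifth from A#5: D#5 (7 semitones down).
An augmented sixth down from D#5 is F4.
Up a perfect fifth from F4: C5 (7 semitones up).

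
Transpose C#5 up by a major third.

E#5

The third takes the letter from C up to E.
A major third spans 4 semitones, so from C#5 the target pitch is E#5.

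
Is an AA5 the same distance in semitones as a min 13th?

9 semitones (doubly augmented fifth) vs 20 semitones (minor thirteenth): not equal.

No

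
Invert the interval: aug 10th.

diminished sixth

First reduce the compound augmented tenth to its simple form, an augmented third.
Inverted interval numbers add to nine, so a third pairs with a sixth (3 + 6 = 9).
And augmented becomes diminished under inversion, so we get a diminished sixth.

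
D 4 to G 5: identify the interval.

P11

D to G spans four letter names (D-E-F-G), plus an octave — that makes it an eleventh of some quality.
D4 to G5 is 17 semitones, matching the perfect eleventh exactly, so the quality is perfect.
(Equivalently, a compound perfect fourth: a perfect fourth plus an octave.)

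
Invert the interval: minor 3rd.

major sixth

Interval numbers invert to sum to nine: 3 + 6 = 9, so a third inverts to a sixth.
Quality inverts too: minor becomes major. That makes the inversion a major sixth.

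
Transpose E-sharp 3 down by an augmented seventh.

F 2

The seventh takes the letter from E down to F.
Moving 12 semitones down from E#3 (the size of an augmented seventh) reaches F2.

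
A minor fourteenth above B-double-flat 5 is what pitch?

A-double-flat 7

Seven letters up from B (plus an octave) reaches A.
A minor fourteenth spans 22 semitones, so from Bbb5 the target pitch is Abb7.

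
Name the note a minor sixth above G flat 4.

Six letter names up from G: E.
Moving 8 semitones up from Gb4 (the size of a minor sixth) reaches Ebb5.

E double-flat 5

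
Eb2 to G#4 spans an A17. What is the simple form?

Subtracting seven from the interval number removes an octave: 17 − 14 = 3.
That makes an augmented seventeenth a compound augmented third — 2 octaves plus an augmented third.

augmented third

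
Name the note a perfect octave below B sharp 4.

B sharp 3

For an octave the letter name doesn't change: still B, an octave down.
A perfect octave is 12 semitones; 12 semitones down from B#4 gives B#3.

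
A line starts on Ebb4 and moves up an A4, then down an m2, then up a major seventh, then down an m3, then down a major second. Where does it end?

Up an augmented fourth from Ebb4: Ab4 (6 semitones up).
Ab4 down a minor second → G4 (1 semitone).
G4 up a major seventh → F#5 (11 semitones).
A minor third down from F#5 is D#5.
D#5 down a major second → C#5 (2 semitones).

C#5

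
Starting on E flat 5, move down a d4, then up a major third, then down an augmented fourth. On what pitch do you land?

A 4

Eb5 down a diminished fourth → B4 (4 semitones).
Up a major third from B4: D#5 (4 semitones up).
Down an augmented fourth from D#5: A4 (6 semitones down).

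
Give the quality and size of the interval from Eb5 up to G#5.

A3

E to G spans three letter names (E-F-G), so the interval is some kind of third.
A major third would be 4 semitones; Eb5 to G#5 is 5, one semitone wider, so the interval is augmented.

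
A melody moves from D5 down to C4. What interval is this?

Descending from D5 to C4 is the same interval as ascending C4 to D5.
C to D spans two letter names (C-D), plus an octave: a ninth.
C4 to D5 is 14 semitones, matching the major ninth exactly, so the quality is major.
(Equivalently, a compound major second: a major second plus an octave.)

major ninth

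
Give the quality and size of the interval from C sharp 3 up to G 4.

diminished twelfth

C to G spans five letter names (C-D-E-F-G), plus an octave, so the interval is some kind of twelfth.
C#3 to G4 spans 18 semitones — one semitone narrower than the perfect twelfth (19) — giving a diminished twelfth.
(Equivalently, a compound diminished fifth: a diminished fifth plus an octave.)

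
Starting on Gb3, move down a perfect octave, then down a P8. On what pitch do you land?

Gb1

Gb3 down a perfect octave → Gb2 (12 semitones).
A perfect octave down from Gb2 is Gb1.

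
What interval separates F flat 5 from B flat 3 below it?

d12

Descending from Fb5 to Bb3 is the same interval as ascending Bb3 to Fb5.
B to F spans five letter names (B-C-D-E-F), plus an octave — that makes it a twelfth of some quality.
Bb3 to Fb5 spans 18 semitones — one semitone narrower than the perfect twelfth (19) — giving a diminished twelfth.
(Equivalently, a compound diminished fifth: a diminished fifth plus an octave.)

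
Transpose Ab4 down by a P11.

Four letters down from A (plus an octave) reaches E.
Moving 17 semitones down from Ab4 (the size of a perfect eleventh) reaches Eb3.

Eb3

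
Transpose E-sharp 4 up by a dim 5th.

B 4

The fifth takes the letter from E up to B.
A diminished fifth is 6 semitones; 6 semitones up from E#4 gives B4.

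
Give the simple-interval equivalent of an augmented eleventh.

A4

Subtracting seven from the interval number removes an octave: 11 − 7 = 4.
Quality carries through unchanged, so the simple form is an augmented fourth.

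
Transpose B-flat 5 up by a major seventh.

Seven letter names up from B: A.
Moving 11 semitones up from Bb5 (the size of a major seventh) reaches A6.

A 6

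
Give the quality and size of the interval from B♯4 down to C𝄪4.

Descending from B#4 to C##4 is the same interval as ascending C##4 to B#4.
C to B spans seven letter names (C-D-E-F-G-A-B) — that makes it a seventh of some quality.
At 10 semitones, C##4→B#4 falls one short of a major seventh: minor.

minor seventh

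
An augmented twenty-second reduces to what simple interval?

augmented octave

Take out 2 octaves (14 from the number): 22 − 14 = 8.
So an augmented twenty-second is 2 octaves plus an augmented octave. The quality is unchanged.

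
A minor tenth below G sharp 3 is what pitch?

E sharp 2

The tenth's letter: G down three letter names plus an octave → E.
A minor tenth is 15 semitones; 15 semitones down from G#3 gives E#2.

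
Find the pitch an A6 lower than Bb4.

Dbb4

The sixth takes the letter from B down to D.
An augmented sixth spans 10 semitones, so from Bb4 the target pitch is Dbb4.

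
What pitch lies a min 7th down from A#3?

Seven letter names down from A: B.
Moving 10 semitones down from A#3 (the size of a minor seventh) reaches B#2.

B#2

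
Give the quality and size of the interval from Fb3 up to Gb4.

F to G spans two letter names (F-G), plus an octave: a ninth.
The major ninth spans 14 semitones, and Fb3 to Gb4 is exactly 14 semitones — so this is a major ninth.
(Equivalently, a compound major second: a major second plus an octave.)

major 9th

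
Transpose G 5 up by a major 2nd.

Counting two letter names up from G lands on A.
A major second spans 2 semitones, so from G5 the target pitch is A5.

A 5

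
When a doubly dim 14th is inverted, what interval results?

doubly augmented second

First reduce the compound doubly diminished fourteenth to its simple form, a doubly diminished seventh.
Inverted interval numbers add to nine, so a seventh pairs with a second (7 + 2 = 9).
And doubly diminished becomes doubly augmented under inversion, so we get a doubly augmented second.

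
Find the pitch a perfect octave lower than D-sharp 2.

An octave keeps the letter name D, an octave down from D.
A perfect octave is 12 semitones; 12 semitones down from D#2 gives D#1.

D-sharp 1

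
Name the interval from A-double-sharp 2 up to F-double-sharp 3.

A to F spans six letter names (A-B-C-D-E-F), so the interval is some kind of sixth.
A##2 to F##3 is 8 semitones, a half step short of the major sixth (9), so this is minor.

m6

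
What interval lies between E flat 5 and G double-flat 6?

E to G spans three letter names (E-F-G), plus an octave, so the interval is some kind of tenth.
A major tenth would be 16 semitones; Eb5 to Gbb6 is 14, two semitones narrower, so the interval is diminished.
(Equivalently, a compound diminished third: a diminished third plus an octave.)

diminished tenth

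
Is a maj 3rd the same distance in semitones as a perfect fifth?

A major third is 4 semitones but a perfect fifth is 7 semitones — different sizes.

No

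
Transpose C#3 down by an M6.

Six letter names down from C: E.
A major sixth spans 9 semitones, so from C#3 the target pitch is E2.

E2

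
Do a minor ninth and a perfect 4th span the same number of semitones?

No

A minor ninth spans 13 semitones; a perfect fourth spans 5 semitones. They differ by 8.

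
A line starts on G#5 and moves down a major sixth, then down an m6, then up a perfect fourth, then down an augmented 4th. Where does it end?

A major sixth down from G#5 is B4.
Down a minor sixth from B4: D#4 (8 semitones down).
D#4 up a perfect fourth → G#4 (5 semitones).
G#4 down an augmented fourth → D4 (6 semitones).

D4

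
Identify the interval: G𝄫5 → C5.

Descending from Gbb5 to C5 is the same interval as ascending C5 to Gbb5.
C to G spans five letter names (C-D-E-F-G), so the interval is some kind of fifth.
The perfect fifth is 7 semitones; here we have 5, two semitones narrower: doubly diminished.

dd5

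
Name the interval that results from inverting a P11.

P5

First reduce the compound perfect eleventh to its simple form, a perfect fourth.
Inverted interval numbers add to nine, so a fourth pairs with a fifth (4 + 5 = 9).
Quality inverts too: perfect stays perfect. That makes the inversion a perfect fifth.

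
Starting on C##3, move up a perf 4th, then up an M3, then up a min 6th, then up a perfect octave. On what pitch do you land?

F##5

Up a perfect fourth from C##3: F##3 (5 semitones up).
F##3 up a major third → A##3 (4 semitones).
A minor sixth up from A##3 is F##4.
A perfect octave up from F##4 is F##5.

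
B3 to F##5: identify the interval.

B to F spans five letter names (B-C-D-E-F), plus an octave — that makes it a twelfth of some quality.
B3 to F##5 spans 20 semitones — one semitone wider than the perfect twelfth (19) — giving an augmented twelfth.
(Equivalently, a compound augmented fifth: an augmented fifth plus an octave.)

A12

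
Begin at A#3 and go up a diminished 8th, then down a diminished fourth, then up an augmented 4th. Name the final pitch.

A#3 up a diminished octave → A4 (11 semitones).
A diminished fourth down from A4 is E#4.
E#4 up an augmented fourth → A##4 (6 semitones).

A##4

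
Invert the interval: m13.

First reduce the compound minor thirteenth to its simple form, a minor sixth.
Inverted interval numbers add to nine, so a sixth pairs with a third (6 + 3 = 9).
Quality inverts too: minor becomes major. That makes the inversion a major third.

M3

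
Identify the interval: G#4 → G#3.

Descending from G#4 to G#3 is the same interval as ascending G#3 to G#4.
G to G is the same letter name, plus an octave — that makes it an octave of some quality.
G#3 to G#4 is 12 semitones, matching the perfect octave exactly, so the quality is perfect.

P8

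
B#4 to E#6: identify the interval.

perfect eleventh

B to E spans four letter names (B-C-D-E), plus an octave — that makes it an eleventh of some quality.
The perfect eleventh spans 17 semitones, and B#4 to E#6 is exactly 17 semitones — so this is a perfect eleventh.
(Equivalently, a compound perfect fourth: a perfect fourth plus an octave.)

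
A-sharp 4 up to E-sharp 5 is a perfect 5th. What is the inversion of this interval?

perfect fourth

The rule of nine gives the new number: 9 − 5 = 4, so a fifth becomes a fourth.
Quality inverts too: perfect stays perfect. That makes the inversion a perfect fourth.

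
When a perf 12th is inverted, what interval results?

First reduce the compound perfect twelfth to its simple form, a perfect fifth.
The rule of nine gives the new number: 9 − 5 = 4, so a fifth becomes a fourth.
The quality also flips — perfect stays perfect — giving a perfect fourth.

perfect 4th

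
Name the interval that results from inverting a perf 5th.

P4

Interval numbers invert to sum to nine: 5 + 4 = 9, so a fifth inverts to a fourth.
The quality also flips — perfect stays perfect — giving a perfect fourth.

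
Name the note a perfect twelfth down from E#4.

A#2

Counting five letter names plus an octave down from E lands on A.
A perfect twelfth is 19 semitones; 19 semitones down from E#4 gives A#2.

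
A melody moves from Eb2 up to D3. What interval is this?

major seventh

E to D spans seven letter names (E-F-G-A-B-C-D), so the interval is some kind of seventh.
Eb2 to D3 is 11 semitones, matching the major seventh exactly, so the quality is major.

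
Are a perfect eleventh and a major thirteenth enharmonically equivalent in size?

No

17 semitones (perfect eleventh) vs 21 semitones (major thirteenth): not equal.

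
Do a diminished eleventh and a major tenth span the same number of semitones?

Both span 16 semitones: a diminished eleventh and a major tenth are the same chromatic distance.

Yes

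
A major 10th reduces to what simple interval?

major 3rd

Subtracting seven from the interval number removes an octave: 10 − 7 = 3.
Quality carries through unchanged, so the simple form is a major third.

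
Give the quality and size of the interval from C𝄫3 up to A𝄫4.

C to A spans six letter names (C-D-E-F-G-A), plus an octave: a thirteenth.
The major thirteenth spans 21 semitones, and Cbb3 to Abb4 is exactly 21 semitones — so this is a major thirteenth.
(Equivalently, a compound major sixth: a major sixth plus an octave.)

major thirteenth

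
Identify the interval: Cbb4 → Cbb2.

perfect 15th

Descending from Cbb4 to Cbb2 is the same interval as ascending Cbb2 to Cbb4.
C to C is the same letter name, plus 2 octaves — that makes it a fifteenth of some quality.
The perfect fifteenth spans 24 semitones, and Cbb2 to Cbb4 is exactly 24 semitones — so this is a perfect fifteenth.
(Equivalently, a compound perfect octave: a perfect octave plus an octave.)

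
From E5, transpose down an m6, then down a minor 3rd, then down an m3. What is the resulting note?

E5 down a minor sixth → G#4 (8 semitones).
Down a minor third from G#4: E#4 (3 semitones down).
A minor third down from E#4 is C##4.

C##4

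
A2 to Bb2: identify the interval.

minor 2nd

A to B spans two letter names (A-B): a second.
At 1 semitone, A2→Bb2 falls one short of a major second: minor.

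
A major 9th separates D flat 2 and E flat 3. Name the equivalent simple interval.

major 2nd

Take out an octave (7 from the number): 9 − 7 = 2.
Quality carries through unchanged, so the simple form is a major second.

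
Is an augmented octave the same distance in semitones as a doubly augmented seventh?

An augmented octave = 13 semitones = a doubly augmented seventh; enharmonically equal.

Yes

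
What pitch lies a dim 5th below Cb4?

Counting five letter names down from C lands on F.
A diminished fifth spans 6 semitones, so from Cb4 the target pitch is F3.

F3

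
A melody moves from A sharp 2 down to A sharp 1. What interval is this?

Descending from A#2 to A#1 is the same interval as ascending A#1 to A#2.
A to A is the same letter name, plus an octave: an octave.
A#1 to A#2 is 12 semitones, matching the perfect octave exactly, so the quality is perfect.

perfect octave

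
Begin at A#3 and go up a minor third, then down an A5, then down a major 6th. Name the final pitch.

Ab2

A minor third up from A#3 is C#4.
An augmented fifth down from C#4 is F3.
Down a major sixth from F3: Ab2 (9 semitones down).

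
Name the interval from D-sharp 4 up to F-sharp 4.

D to F spans three letter names (D-E-F), so the interval is some kind of third.
At 3 semitones, D#4→F#4 falls one short of a major third: minor.

minor third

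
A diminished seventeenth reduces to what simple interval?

diminished third

Subtracting seven from the interval number removes an octave: 17 − 14 = 3.
That makes a diminished seventeenth a compound diminished third — 2 octaves plus a diminished third.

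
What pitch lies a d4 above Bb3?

Ebb4

Four letter names up from B: E.
Moving 4 semitones up from Bb3 (the size of a diminished fourth) reaches Ebb4.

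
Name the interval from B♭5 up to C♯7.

augmented 9th

B to C spans two letter names (B-C), plus an octave: a ninth.
The major ninth is 14 semitones; here we have 15, one semitone wider: augmented.
(Equivalently, a compound augmented second: an augmented second plus an octave.)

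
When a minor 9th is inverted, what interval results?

major 7th

First reduce the compound minor ninth to its simple form, a minor second.
Inverted interval numbers add to nine, so a second pairs with a seventh (2 + 7 = 9).
The quality also flips — minor becomes major — giving a major seventh.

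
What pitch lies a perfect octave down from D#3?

D#2

An octave keeps the letter name D, an octave down from D.
Moving 12 semitones down from D#3 (the size of a perfect octave) reaches D#2.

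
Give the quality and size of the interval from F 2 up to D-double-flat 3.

F to D spans six letter names (F-G-A-B-C-D) — that makes it a sixth of some quality.
A major sixth would be 9 semitones; F2 to Dbb3 is 7, two semitones narrower, so the interval is diminished.

diminished sixth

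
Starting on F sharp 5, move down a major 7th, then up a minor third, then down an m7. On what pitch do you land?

C 4

F#5 down a major seventh → G4 (11 semitones).
A minor third up from G4 is Bb4.
Down a minor seventh from Bb4: C4 (10 semitones down).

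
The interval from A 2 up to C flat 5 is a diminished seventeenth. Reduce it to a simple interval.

Each octave removed subtracts seven from the number: 17 − 14 = 3.
So a diminished seventeenth is 2 octaves plus a diminished third. The quality is unchanged.

diminished third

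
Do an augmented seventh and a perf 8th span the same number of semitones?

An augmented seventh spans 12 semitones, and a perfect octave also spans 12 semitones — they're enharmonic.

Yes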